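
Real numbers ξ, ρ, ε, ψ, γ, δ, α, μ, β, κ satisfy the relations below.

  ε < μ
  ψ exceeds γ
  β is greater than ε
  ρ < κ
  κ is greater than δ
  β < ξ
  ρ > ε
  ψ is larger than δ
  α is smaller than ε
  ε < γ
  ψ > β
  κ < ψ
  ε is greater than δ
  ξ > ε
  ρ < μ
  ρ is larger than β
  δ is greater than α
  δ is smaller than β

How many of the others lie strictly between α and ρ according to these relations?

The relations place α below ρ. An element lies strictly between them when it is forced above α and also forced below ρ.
Above α: {δ, ε, γ, β, κ, μ, ψ, ξ}. Below ρ: {δ, ε, β}.
Intersection: {δ, ε, β} — 3.

3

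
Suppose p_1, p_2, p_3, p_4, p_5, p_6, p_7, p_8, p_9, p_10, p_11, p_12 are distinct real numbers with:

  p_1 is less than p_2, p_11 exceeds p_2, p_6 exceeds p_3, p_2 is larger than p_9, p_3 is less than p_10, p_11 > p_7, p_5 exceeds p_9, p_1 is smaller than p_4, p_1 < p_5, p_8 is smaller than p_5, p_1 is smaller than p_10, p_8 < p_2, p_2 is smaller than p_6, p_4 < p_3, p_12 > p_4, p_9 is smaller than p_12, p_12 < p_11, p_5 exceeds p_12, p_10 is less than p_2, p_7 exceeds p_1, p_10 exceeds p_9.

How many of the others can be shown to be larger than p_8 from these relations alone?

The elements the relations force above p_8 are p_5, p_2, p_11, p_6 — no chain reaches any other.
That is 4.

4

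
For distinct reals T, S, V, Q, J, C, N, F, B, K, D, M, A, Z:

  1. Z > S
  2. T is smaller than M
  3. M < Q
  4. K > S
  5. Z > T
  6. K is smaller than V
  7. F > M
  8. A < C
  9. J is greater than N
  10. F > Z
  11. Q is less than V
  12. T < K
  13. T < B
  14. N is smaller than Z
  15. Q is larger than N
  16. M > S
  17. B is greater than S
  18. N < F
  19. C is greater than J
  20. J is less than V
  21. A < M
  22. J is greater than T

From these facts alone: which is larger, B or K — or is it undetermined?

undetermined

Following every chain through B: below B we get T, S.
K is not reached, and no chain runs the other way from K to B.
So the given relations leave the order of B and K undetermined.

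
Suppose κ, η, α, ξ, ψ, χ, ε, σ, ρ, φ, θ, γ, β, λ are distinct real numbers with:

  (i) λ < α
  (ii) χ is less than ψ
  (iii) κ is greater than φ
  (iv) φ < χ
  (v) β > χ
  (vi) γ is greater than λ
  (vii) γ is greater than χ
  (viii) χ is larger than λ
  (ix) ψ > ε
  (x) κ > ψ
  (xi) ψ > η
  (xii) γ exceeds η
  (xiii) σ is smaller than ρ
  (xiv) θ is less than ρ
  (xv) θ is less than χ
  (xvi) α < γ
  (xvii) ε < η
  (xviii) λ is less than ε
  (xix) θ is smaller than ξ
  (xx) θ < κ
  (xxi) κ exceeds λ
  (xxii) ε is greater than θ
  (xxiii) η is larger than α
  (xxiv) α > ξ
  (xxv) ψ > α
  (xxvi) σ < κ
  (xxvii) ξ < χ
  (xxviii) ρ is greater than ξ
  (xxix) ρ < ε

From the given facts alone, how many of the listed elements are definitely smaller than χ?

The elements the relations force below χ are θ, λ, ξ, φ — no chain reaches any other.
That is 4.

4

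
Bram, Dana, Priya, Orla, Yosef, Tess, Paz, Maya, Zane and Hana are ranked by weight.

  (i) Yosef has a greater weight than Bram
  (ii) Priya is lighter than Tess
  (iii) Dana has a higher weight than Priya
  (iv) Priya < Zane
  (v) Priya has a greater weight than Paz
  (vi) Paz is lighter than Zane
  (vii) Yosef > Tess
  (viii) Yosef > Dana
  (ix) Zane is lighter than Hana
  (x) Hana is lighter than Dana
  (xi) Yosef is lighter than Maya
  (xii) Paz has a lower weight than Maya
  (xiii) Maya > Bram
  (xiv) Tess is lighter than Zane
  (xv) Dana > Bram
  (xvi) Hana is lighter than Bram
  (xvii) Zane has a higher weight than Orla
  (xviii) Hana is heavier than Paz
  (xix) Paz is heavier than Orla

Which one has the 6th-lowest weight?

The consecutive relations fix a unique order: Orla < Paz < Priya < Tess < Zane < Hana < Bram < Dana < Yosef < Maya.
Counting 6 from the smallest end gives Hana.

Hana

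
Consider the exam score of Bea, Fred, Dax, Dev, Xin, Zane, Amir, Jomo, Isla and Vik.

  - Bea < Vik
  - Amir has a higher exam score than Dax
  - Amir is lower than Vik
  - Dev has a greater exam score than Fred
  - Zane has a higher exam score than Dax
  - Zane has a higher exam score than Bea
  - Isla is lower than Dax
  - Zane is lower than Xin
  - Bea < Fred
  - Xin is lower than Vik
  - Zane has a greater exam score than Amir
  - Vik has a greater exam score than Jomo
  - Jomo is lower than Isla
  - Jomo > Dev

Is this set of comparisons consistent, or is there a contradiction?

consistent

Every relation is compatible with Bea < Fred < Dev < Jomo < Isla < Dax < Amir < Zane < Xin < Vik; the set is consistent.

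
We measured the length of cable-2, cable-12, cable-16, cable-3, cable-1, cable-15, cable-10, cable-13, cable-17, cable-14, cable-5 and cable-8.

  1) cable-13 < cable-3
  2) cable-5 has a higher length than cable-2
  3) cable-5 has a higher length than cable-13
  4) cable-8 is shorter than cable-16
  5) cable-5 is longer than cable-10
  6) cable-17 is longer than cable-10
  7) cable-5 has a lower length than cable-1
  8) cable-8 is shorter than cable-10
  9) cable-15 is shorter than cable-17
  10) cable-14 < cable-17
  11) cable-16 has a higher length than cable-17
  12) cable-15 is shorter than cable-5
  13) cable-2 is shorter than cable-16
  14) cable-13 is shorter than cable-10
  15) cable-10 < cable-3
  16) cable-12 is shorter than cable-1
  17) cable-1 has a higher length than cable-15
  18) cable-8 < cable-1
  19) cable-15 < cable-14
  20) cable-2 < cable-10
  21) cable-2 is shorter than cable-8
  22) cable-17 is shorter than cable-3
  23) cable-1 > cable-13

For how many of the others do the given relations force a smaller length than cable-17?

6

From cable-17 the given relations immediately reach cable-15, cable-10, cable-14.
From those, cable-2, cable-13, cable-8 — 6 in total.
Nothing else is reachable below cable-17; 6 in all.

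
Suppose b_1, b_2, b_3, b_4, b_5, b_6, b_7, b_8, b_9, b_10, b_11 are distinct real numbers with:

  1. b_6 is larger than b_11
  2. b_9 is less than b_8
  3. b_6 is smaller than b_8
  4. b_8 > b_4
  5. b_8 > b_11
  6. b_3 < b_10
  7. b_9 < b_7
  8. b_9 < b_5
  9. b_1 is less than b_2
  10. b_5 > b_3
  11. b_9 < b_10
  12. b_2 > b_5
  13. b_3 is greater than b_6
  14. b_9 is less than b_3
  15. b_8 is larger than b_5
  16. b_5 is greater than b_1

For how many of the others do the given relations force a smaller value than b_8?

7

The elements the relations force below b_8 are b_9, b_11, b_1, b_4, b_6, b_3, b_5 — no chain reaches any other.
That is 7.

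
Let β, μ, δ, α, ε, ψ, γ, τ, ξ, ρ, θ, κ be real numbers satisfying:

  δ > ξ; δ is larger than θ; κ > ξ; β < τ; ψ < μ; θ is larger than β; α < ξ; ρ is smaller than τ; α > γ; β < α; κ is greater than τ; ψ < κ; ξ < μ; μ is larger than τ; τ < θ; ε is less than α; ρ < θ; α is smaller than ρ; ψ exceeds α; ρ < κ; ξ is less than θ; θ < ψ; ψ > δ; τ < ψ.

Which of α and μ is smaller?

The relevant relations are α < ρ; ρ < τ; τ < θ; θ < δ; δ < ψ; ψ < μ.
Together: α < ρ < τ < θ < δ < ψ < μ.
So α < μ; α is the smaller of the two.

α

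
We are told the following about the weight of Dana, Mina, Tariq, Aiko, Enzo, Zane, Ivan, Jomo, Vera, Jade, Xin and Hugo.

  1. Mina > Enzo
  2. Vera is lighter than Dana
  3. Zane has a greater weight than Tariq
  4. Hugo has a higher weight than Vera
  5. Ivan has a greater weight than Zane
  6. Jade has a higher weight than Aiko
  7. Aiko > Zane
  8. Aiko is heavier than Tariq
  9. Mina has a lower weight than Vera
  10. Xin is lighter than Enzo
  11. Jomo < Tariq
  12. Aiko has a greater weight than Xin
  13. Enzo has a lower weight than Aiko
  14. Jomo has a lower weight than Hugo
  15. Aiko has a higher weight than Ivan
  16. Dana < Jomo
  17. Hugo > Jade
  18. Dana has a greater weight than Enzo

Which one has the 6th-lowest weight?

Jomo

The consecutive relations fix a unique order: Xin < Enzo < Mina < Vera < Dana < Jomo < Tariq < Zane < Ivan < Aiko < Jade < Hugo.
The 6th smallest is Jomo.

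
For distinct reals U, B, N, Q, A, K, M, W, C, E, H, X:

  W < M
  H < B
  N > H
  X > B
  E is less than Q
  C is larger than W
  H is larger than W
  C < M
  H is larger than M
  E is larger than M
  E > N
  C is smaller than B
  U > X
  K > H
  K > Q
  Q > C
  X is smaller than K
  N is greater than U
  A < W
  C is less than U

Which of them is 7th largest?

Chaining the given pairs: A < W < C < M < H < B < X < U < N < E < Q < K.
Counting 7 from the largest end gives B.

B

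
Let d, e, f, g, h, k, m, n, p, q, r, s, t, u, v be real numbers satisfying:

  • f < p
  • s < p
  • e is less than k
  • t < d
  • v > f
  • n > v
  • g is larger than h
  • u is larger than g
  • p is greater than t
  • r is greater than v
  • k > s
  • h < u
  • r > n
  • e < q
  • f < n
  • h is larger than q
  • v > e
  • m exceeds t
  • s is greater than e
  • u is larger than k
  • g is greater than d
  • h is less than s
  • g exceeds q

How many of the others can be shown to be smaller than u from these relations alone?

8

From u the given relations immediately reach h, k, g.
From those, d, e, q, s — 7 in total.
From those, t — 8 in total.
Nothing else is reachable below u; 8 in all.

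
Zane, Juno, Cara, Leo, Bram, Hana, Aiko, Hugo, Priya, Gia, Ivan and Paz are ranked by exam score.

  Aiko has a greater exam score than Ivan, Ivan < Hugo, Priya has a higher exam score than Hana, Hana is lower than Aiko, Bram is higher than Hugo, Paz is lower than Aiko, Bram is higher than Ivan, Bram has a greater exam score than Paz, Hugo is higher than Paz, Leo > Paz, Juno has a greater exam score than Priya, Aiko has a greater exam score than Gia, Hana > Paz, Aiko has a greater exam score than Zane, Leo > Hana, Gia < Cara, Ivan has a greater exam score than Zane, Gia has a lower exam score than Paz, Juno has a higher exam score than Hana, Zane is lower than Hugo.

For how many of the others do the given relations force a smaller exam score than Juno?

4

The elements the relations force below Juno are Gia, Paz, Hana, Priya — no chain reaches any other.
That is 4.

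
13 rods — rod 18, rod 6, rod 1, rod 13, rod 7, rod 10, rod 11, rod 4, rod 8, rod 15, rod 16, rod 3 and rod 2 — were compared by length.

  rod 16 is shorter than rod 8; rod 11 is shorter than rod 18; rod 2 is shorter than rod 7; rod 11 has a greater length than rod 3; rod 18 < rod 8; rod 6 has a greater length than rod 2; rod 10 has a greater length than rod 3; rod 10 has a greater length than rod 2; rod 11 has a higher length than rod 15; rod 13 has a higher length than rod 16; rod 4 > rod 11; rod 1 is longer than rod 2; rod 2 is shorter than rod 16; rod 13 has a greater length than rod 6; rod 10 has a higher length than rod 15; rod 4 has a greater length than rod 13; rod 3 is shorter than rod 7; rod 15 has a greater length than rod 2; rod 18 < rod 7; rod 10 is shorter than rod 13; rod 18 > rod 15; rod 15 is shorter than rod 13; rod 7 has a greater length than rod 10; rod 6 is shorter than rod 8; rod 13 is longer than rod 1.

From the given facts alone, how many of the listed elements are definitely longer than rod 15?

The elements the relations force above rod 15 are rod 11, rod 10, rod 13, rod 18, rod 8, rod 4, rod 7 — no chain reaches any other.
That is 7.

7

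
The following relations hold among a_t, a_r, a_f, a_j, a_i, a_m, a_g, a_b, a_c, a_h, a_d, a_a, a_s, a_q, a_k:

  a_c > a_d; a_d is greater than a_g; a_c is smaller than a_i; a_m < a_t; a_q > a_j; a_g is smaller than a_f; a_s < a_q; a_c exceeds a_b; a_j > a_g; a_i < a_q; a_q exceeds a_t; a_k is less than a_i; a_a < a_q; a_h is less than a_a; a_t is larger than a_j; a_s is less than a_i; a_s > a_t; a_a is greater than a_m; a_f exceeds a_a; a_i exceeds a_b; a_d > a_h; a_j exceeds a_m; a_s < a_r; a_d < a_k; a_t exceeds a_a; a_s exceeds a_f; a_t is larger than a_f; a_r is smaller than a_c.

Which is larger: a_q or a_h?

a_q

Link the given pairs in sequence: a_h < a_a; a_a < a_f; a_f < a_t; a_t < a_s; a_s < a_r; a_r < a_c; a_c < a_i; a_i < a_q.
Together: a_h < a_a < a_f < a_t < a_s < a_r < a_c < a_i < a_q.
So a_h < a_q; a_q is the larger of the two.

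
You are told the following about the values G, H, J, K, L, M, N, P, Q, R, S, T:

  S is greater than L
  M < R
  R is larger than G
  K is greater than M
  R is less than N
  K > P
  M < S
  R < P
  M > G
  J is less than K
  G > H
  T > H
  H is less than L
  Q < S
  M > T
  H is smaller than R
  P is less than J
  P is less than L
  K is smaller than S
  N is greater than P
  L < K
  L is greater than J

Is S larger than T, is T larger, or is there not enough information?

T < M and M < R give T < R.
Then R < P extends the chain to P.
Then P < J extends the chain to J.
With J < L: T < M < R < P < J < L.
Then L < K extends the chain to K.
Then K < S extends the chain to S.
So S is larger.

S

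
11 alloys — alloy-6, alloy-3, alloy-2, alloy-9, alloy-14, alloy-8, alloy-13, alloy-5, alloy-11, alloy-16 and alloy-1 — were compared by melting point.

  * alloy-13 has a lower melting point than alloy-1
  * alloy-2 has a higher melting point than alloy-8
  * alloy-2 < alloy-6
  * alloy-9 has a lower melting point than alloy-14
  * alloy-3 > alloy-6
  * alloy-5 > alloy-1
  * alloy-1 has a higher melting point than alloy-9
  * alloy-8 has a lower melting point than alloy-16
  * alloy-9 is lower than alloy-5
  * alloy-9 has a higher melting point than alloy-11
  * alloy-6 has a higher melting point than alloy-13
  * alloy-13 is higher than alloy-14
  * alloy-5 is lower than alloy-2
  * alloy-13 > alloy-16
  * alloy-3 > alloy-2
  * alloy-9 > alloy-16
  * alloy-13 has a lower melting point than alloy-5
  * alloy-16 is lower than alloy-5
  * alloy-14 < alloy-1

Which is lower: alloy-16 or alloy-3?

alloy-16

Link the given pairs in sequence: alloy-16 < alloy-9; alloy-9 < alloy-14; alloy-14 < alloy-13; alloy-13 < alloy-1; alloy-1 < alloy-5; alloy-5 < alloy-2; alloy-2 < alloy-6; alloy-6 < alloy-3.
Chaining these gives alloy-16 < alloy-9 < alloy-14 < alloy-13 < alloy-1 < alloy-5 < alloy-2 < alloy-6 < alloy-3.
So alloy-16 < alloy-3; alloy-16 is the lower of the two.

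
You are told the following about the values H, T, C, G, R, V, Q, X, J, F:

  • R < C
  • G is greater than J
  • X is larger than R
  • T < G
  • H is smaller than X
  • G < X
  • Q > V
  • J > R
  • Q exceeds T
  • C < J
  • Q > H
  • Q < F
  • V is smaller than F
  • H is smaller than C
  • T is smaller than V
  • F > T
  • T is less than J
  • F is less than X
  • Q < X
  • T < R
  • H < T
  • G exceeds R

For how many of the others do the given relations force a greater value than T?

8

The elements the relations force above T are R, V, Q, F, C, J, G, X — no chain reaches any other.
That is 8.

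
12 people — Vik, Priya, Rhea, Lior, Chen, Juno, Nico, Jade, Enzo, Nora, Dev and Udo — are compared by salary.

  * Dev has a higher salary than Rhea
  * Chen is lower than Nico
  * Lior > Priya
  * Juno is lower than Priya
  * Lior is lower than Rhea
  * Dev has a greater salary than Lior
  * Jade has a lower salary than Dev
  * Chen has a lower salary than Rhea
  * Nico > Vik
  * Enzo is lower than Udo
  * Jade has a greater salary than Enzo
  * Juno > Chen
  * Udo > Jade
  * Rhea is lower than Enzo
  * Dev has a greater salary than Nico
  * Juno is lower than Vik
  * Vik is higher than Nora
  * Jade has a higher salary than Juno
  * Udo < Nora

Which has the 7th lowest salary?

Piecing the relations together gives one ordering: Chen < Juno < Priya < Lior < Rhea < Enzo < Jade < Udo < Nora < Vik < Nico < Dev.
The 7th smallest is Jade.

Jade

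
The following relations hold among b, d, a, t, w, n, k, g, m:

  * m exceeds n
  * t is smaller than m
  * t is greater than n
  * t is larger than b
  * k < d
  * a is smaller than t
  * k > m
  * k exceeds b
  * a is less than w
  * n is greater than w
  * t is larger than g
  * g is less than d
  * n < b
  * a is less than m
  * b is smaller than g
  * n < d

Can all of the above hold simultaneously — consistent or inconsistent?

Every relation is compatible with a < w < n < b < g < t < m < k < d; the set is consistent.

consistent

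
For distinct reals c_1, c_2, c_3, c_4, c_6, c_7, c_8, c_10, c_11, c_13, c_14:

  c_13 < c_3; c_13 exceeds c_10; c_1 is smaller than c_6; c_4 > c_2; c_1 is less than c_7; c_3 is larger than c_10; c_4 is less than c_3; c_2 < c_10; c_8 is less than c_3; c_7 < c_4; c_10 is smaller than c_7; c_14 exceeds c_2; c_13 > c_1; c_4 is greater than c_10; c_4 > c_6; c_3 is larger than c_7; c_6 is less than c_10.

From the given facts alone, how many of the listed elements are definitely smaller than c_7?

From c_7 the given relations immediately reach c_1, c_10.
From those, c_2, c_6 — 4 in total.
No other element is forced below c_7 by the given relations, so the count is 4.

4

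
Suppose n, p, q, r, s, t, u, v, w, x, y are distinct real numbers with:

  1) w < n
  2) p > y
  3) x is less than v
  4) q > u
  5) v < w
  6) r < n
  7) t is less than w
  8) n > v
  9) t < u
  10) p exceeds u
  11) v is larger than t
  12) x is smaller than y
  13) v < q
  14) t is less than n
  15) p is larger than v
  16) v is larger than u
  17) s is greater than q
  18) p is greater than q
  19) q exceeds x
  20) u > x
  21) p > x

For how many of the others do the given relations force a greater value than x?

Directly above x: y, u, v, q, p.
One step further: w, n, s (8 so far).
Nothing else is reachable above x; 8 in all.

8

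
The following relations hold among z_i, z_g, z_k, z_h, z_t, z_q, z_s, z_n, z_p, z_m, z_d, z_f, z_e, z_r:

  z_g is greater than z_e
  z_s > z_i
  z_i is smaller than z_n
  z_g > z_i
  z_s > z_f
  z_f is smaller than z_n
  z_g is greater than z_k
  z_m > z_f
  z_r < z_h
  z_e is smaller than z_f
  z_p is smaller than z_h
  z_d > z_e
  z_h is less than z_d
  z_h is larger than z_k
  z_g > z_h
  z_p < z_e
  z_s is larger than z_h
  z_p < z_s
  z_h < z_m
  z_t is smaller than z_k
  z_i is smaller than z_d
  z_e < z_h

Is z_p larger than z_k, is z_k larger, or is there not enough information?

undetermined

Following every chain through z_p: above z_p we get z_e, z_f, z_h, z_d, z_m, z_g, z_s, z_n.
z_k is not reached, and no chain runs the other way from z_k to z_p.
So the given relations leave the order of z_p and z_k undetermined.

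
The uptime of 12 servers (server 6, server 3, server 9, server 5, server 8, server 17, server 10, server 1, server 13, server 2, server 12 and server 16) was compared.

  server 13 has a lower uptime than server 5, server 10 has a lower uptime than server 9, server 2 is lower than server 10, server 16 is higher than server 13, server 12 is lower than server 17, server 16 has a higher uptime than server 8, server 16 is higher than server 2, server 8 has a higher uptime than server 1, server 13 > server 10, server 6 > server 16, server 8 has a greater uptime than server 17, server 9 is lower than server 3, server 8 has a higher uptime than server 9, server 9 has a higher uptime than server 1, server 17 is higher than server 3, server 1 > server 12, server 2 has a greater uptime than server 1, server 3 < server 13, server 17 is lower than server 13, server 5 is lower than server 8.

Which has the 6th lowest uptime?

server 3

Piecing the relations together gives one ordering: server 12 < server 1 < server 2 < server 10 < server 9 < server 3 < server 17 < server 13 < server 5 < server 8 < server 16 < server 6.
The 6th smallest is server 3.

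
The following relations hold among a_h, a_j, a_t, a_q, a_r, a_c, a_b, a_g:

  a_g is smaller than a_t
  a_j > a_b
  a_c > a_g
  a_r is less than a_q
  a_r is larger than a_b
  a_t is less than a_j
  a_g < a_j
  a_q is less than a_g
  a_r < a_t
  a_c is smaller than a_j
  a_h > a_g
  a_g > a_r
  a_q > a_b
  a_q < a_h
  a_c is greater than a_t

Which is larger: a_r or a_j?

a_r < a_q < a_g < a_t < a_c < a_j, by transitivity through a_q, a_g, a_t, a_c.
So a_r < a_j; a_j is the larger of the two.

a_j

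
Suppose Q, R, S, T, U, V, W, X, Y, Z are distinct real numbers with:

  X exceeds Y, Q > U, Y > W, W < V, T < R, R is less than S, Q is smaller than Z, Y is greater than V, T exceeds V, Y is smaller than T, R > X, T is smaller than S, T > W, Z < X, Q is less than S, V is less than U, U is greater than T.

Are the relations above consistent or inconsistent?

consistent

Every relation is compatible with W < V < Y < T < U < Q < Z < X < R < S; the set is consistent.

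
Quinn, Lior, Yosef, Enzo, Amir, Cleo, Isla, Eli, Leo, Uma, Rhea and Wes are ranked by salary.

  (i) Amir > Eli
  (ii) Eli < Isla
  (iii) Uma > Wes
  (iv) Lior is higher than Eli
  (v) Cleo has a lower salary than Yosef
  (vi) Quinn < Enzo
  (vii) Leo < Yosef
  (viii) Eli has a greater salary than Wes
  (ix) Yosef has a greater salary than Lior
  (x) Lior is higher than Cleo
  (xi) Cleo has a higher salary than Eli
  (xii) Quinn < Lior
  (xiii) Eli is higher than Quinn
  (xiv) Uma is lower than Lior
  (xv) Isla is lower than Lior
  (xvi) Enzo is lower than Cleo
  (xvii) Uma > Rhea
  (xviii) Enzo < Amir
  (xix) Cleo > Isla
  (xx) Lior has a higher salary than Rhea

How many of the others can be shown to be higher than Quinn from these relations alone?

Directly above Quinn: Enzo, Eli, Lior.
One step further: Isla, Cleo, Amir, Yosef (7 so far).
No other element is forced above Quinn by the given relations, so the count is 7.

7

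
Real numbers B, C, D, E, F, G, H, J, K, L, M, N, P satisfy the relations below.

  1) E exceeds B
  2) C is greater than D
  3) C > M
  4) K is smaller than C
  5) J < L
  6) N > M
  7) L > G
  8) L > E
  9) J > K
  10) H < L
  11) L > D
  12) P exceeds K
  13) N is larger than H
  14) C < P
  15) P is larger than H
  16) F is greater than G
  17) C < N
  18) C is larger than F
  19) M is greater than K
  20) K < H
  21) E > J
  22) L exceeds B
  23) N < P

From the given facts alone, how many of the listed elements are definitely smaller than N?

Directly below N: M, H, C.
One step further: K, F, D (6 so far).
One step further: G (7 so far).
Nothing else is reachable below N; 7 in all.

7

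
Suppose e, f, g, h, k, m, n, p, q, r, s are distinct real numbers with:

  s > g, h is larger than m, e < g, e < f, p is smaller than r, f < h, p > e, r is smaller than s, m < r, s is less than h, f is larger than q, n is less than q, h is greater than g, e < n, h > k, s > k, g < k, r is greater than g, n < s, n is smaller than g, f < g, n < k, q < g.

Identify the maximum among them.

e is not greatest since e < p; n is not greatest since n < g; q is not greatest since q < f; f is not greatest since f < h; m is not greatest since m < r; p is not greatest since p < r; g is not greatest since g < r; k is not greatest since k < h; r is not greatest since r < s; s is not greatest since s < h.
Only h has nothing above it, so h is the maximum.

h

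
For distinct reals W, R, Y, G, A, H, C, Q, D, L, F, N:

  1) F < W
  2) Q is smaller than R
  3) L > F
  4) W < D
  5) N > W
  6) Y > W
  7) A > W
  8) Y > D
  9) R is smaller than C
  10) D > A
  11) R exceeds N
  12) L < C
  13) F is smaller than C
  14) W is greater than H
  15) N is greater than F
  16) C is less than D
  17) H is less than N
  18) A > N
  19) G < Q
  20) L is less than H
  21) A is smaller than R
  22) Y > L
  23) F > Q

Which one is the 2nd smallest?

The consecutive relations fix a unique order: G < Q < F < L < H < W < N < A < R < C < D < Y.
The 2nd smallest is Q.

Q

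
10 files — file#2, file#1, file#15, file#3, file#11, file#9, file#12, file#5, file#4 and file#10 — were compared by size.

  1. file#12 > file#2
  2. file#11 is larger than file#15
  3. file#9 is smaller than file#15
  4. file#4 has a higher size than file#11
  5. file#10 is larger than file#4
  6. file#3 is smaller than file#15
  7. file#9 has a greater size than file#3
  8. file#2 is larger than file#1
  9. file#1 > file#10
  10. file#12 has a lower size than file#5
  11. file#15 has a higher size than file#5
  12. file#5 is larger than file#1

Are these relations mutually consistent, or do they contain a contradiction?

We have file#5 < file#15 stated directly, yet also file#15 < file#11 < file#4 < file#10 < file#1 < file#2 < file#12 < file#5 by chaining the others — so file#15 < file#5. Contradiction.

inconsistent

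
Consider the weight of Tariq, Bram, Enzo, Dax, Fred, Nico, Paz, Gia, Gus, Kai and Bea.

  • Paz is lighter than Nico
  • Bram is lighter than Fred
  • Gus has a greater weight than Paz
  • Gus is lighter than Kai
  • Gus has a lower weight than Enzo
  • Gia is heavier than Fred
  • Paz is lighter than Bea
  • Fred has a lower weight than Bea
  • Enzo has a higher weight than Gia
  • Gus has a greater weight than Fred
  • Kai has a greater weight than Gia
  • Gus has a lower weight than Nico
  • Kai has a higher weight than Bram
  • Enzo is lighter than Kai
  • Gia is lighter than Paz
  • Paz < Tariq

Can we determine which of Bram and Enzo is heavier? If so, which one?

Bram < Fred and Fred < Gia give Bram < Gia.
Then Gia < Paz extends the chain to Paz.
Then Paz < Gus extends the chain to Gus.
With Gus < Enzo: Bram < Fred < Gia < Paz < Gus < Enzo.
So Enzo is heavier.

Enzo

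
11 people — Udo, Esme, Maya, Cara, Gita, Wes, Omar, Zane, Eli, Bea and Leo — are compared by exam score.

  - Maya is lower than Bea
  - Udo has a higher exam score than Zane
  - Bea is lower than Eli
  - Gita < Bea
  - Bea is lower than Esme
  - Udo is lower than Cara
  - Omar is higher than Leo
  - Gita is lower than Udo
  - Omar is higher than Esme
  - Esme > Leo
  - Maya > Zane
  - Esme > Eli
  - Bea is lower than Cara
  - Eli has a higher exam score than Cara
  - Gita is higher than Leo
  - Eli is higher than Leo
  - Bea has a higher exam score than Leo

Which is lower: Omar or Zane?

Zane < Maya and Maya < Bea give Zane < Bea.
Then Bea < Cara extends the chain to Cara.
Then Cara < Eli extends the chain to Eli.
With Eli < Esme: Zane < Maya < Bea < Cara < Eli < Esme.
With Esme < Omar: Zane < Maya < Bea < Cara < Eli < Esme < Omar.
So Zane < Omar; Zane is the lower of the two.

Zane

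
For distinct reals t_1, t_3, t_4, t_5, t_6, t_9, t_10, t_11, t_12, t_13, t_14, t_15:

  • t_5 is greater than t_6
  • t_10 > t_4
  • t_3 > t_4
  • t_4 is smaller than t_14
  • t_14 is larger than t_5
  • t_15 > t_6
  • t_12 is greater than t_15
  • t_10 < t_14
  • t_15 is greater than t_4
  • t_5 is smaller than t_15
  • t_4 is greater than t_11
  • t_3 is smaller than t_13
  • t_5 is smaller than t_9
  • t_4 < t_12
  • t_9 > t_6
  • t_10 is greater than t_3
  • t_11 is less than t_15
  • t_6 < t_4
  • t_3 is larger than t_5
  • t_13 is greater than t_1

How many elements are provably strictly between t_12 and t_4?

1

Chaining upward from t_4 reaches: t_3, t_13, t_10, t_15, t_14.
Chaining downward from t_12 reaches: t_11, t_6, t_5, t_15.
Strictly between t_4 and t_12 are those in both lists: t_15 — 1 element.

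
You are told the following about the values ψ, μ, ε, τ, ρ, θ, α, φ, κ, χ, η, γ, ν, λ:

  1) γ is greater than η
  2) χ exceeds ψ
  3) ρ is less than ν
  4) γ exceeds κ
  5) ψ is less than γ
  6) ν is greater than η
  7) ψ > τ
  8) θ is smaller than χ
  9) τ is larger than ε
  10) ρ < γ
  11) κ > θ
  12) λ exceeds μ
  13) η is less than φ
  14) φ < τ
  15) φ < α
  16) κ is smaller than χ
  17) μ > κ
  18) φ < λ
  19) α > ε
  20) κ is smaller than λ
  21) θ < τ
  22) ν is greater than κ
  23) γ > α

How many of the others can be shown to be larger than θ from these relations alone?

From θ the given relations immediately reach κ, τ, χ.
From those, μ, ψ, ν, γ, λ — 8 in total.
Nothing else is reachable above θ; 8 in all.

8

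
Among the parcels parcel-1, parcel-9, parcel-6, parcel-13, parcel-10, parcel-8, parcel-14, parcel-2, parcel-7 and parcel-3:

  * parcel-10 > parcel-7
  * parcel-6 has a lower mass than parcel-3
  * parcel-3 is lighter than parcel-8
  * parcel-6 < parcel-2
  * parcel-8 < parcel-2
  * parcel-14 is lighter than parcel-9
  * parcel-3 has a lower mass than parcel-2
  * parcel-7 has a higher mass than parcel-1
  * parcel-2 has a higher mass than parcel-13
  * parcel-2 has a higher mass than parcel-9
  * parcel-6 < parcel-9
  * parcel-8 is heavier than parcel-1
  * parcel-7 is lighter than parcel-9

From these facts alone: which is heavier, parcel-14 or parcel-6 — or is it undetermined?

Following every chain through parcel-6: above parcel-6 we get parcel-3, parcel-8, parcel-9, parcel-2.
parcel-14 is not reached, and no chain runs the other way from parcel-14 to parcel-6.
So the given relations leave the order of parcel-6 and parcel-14 undetermined.

undetermined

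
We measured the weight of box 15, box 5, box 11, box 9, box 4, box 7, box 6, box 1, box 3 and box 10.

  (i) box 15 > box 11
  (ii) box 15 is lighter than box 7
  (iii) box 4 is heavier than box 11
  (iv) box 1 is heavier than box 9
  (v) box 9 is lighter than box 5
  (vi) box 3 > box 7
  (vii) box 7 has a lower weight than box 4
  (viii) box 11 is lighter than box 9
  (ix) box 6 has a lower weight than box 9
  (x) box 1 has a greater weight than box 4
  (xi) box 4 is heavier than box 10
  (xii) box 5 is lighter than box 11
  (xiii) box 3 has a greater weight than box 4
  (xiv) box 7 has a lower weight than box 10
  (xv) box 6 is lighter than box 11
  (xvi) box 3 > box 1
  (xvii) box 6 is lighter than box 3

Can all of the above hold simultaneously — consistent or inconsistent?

inconsistent

We have box 11 < box 9 stated directly, yet also box 9 < box 5 < box 11 by chaining the others — so box 9 < box 11. Contradiction.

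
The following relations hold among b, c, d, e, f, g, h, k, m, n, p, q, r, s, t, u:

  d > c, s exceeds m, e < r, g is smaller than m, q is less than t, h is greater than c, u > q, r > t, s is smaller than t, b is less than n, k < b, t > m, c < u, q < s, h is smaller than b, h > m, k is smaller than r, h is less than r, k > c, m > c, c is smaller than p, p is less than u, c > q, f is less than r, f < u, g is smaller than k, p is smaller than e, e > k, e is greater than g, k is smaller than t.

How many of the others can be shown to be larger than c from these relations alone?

The elements the relations force above c are d, m, p, k, u, h, e, s, b, n, t, r — no chain reaches any other.
That is 12.

12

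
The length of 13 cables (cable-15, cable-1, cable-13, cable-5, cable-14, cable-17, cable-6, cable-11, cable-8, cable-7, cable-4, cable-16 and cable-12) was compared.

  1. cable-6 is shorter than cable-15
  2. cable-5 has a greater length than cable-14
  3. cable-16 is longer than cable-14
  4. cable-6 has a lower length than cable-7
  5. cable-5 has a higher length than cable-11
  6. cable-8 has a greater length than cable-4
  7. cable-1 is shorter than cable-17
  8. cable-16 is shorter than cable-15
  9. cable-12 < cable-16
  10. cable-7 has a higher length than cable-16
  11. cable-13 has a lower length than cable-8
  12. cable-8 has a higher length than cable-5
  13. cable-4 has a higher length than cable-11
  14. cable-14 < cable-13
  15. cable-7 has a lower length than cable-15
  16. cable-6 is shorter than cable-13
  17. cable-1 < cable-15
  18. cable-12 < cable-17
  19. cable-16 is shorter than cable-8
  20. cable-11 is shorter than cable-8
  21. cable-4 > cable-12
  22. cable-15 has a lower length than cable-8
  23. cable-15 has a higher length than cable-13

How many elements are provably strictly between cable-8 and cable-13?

The relations place cable-13 below cable-8. An element lies strictly between them when it is forced above cable-13 and also forced below cable-8.
Above cable-13: {cable-15}. Below cable-8: {cable-6, cable-1, cable-12, cable-14, cable-11, cable-16, cable-7, cable-5, cable-4, cable-15}.
Intersection: {cable-15} — 1.

1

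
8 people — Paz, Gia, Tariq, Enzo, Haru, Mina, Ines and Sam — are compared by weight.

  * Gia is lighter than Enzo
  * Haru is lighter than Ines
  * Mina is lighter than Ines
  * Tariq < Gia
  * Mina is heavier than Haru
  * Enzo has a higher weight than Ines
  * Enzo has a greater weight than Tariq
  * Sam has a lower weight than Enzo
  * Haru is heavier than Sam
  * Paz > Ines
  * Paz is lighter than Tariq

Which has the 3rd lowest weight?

Chaining the given pairs: Sam < Haru < Mina < Ines < Paz < Tariq < Gia < Enzo.
The 3rd smallest is Mina.

Mina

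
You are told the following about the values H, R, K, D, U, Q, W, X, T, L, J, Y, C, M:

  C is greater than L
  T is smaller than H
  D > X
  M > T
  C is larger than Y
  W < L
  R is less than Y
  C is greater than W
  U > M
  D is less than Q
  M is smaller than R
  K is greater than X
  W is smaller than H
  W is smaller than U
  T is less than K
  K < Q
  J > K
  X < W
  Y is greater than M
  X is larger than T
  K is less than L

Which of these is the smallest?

X is not least since T < X; W is not least since X < W; M is not least since T < M; K is not least since T < K; D is not least since X < D; U is not least since M < U; L is not least since W < L; H is not least since T < H; R is not least since M < R; J is not least since K < J; Q is not least since K < Q; Y is not least since M < Y; C is not least since Y < C.
Only T has nothing below it, so T is the smallest.

T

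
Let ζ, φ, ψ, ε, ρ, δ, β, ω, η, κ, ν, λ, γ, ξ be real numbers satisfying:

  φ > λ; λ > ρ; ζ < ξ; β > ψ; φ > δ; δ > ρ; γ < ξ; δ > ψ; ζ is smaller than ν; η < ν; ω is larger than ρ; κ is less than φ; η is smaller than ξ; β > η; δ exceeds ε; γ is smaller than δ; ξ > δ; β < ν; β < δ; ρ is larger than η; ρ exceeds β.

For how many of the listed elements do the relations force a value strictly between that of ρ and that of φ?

2

The relations place ρ below φ. An element lies strictly between them when it is forced above ρ and also forced below φ.
Above ρ: {ω, λ, δ, ξ}. Below φ: {ε, ψ, η, κ, β, λ, γ, δ}.
Intersection: {λ, δ} — 2.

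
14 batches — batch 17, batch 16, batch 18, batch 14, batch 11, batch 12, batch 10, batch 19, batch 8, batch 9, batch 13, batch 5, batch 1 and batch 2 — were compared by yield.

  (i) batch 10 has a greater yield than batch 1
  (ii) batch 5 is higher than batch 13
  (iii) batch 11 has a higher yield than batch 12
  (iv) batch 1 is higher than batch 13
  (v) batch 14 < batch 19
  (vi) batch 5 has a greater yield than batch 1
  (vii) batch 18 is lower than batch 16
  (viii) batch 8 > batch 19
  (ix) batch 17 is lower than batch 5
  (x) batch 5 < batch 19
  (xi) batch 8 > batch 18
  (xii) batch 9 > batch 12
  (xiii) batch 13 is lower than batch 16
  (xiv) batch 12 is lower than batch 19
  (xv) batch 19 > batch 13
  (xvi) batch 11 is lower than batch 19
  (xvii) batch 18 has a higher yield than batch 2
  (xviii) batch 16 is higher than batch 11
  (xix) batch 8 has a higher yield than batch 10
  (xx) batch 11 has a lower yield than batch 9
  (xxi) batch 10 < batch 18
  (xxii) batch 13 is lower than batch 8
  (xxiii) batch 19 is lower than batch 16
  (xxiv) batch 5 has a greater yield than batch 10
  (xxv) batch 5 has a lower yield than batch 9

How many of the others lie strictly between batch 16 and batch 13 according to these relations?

5

Chaining upward from batch 13 reaches: batch 1, batch 10, batch 5, batch 18, batch 9, batch 19, batch 8.
Chaining downward from batch 16 reaches: batch 17, batch 1, batch 10, batch 14, batch 2, batch 5, batch 12, batch 18, batch 11, batch 19.
Strictly between batch 13 and batch 16 are those in both lists: batch 1, batch 10, batch 5, batch 18, batch 19 — 5 elements.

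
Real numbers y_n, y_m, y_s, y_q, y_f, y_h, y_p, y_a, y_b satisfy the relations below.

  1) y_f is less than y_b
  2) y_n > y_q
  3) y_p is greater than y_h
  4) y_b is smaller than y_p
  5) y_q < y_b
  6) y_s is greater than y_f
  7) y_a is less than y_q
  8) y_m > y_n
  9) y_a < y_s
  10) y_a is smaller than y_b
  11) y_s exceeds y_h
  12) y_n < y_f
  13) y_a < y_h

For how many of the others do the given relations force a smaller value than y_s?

From y_s the given relations immediately reach y_a, y_h, y_f.
From those, y_n — 4 in total.
From those, y_q — 5 in total.
No other element is forced below y_s by the given relations, so the count is 5.

5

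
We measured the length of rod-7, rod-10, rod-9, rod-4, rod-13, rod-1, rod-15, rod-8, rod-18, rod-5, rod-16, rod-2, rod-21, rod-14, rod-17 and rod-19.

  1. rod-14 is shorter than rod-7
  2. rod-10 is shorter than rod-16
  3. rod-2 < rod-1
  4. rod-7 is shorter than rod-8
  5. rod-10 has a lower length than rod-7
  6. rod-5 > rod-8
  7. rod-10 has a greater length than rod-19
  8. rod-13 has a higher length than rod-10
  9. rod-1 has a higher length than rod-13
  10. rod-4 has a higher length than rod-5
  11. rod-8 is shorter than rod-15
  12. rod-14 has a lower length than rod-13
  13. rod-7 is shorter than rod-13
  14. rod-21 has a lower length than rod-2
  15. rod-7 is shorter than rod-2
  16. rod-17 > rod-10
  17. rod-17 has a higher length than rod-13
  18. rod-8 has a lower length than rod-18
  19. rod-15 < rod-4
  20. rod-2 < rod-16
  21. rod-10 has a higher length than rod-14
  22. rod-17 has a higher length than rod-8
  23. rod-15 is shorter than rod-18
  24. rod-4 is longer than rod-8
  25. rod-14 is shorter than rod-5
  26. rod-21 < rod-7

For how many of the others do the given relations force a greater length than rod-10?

The elements the relations force above rod-10 are rod-7, rod-8, rod-2, rod-15, rod-13, rod-5, rod-4, rod-16, rod-17, rod-18, rod-1 — no chain reaches any other.
That is 11.

11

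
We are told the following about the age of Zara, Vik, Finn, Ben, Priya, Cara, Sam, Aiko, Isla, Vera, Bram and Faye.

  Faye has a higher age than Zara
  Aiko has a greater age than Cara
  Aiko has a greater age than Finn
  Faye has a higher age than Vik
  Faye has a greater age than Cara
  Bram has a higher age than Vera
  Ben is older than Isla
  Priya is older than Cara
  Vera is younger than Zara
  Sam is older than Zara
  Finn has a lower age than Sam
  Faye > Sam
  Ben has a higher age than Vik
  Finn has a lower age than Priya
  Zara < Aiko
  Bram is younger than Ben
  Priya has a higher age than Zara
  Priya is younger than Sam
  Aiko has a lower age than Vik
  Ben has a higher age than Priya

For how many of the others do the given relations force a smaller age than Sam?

Directly below Sam: Zara, Finn, Priya.
One step further: Vera, Cara (5 so far).
Nothing else is reachable below Sam; 5 in all.

5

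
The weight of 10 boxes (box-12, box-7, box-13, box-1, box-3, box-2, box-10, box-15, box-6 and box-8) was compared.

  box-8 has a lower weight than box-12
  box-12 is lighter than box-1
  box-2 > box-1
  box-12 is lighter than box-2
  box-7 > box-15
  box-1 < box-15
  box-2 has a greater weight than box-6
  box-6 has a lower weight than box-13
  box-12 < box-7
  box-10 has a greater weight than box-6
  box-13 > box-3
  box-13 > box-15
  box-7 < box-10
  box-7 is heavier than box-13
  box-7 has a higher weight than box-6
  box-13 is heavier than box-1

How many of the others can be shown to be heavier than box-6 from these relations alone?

Directly above box-6: box-2, box-13, box-7, box-10.
No other element is forced above box-6 by the given relations, so the count is 4.

4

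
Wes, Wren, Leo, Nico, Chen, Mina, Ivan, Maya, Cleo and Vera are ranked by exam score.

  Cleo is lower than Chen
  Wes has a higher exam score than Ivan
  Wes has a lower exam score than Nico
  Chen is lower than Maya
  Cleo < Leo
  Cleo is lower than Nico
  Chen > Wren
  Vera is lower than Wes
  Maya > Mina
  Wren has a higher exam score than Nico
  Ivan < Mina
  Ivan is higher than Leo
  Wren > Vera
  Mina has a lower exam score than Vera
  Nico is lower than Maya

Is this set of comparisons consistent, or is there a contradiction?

consistent

Every relation is compatible with Cleo < Leo < Ivan < Mina < Vera < Wes < Nico < Wren < Chen < Maya; the set is consistent.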